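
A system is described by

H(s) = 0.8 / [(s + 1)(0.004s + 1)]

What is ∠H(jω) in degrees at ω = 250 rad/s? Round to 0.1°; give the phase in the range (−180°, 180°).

At ω = 250 rad/s:
pole (1 + j250·1) = 1 + j250 → |·| ≈ 250, ∠ ≈ 89.77°
pole (1 + j250·0.004) = 1 + j1 → |·| ≈ 1.4142, ∠ ≈ 45.00°
∠H = (0°) − (89.77° + 45.00°) = -134.77°

-134.8°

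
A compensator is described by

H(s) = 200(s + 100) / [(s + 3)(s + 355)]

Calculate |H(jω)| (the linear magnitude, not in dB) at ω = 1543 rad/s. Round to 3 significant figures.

At s = jω = j1543:
zero (s+100): 100 + j1543 → |·| = √(100²+1543²) = √2390849 ≈ 1546.2, ∠ = arctan(1543/100) ≈ 86.29°
pole (s+3): 3 + j1543 → |·| = √(3²+1543²) = √2380858 ≈ 1543, ∠ = arctan(1543/3) ≈ 89.89°
pole (s+355): 355 + j1543 → |·| = √(355²+1543²) = √2506874 ≈ 1583.3, ∠ = arctan(1543/355) ≈ 77.04°
|H| = 200 · 1546.2 / 2.443e+06 ≈ 0.12658

0.127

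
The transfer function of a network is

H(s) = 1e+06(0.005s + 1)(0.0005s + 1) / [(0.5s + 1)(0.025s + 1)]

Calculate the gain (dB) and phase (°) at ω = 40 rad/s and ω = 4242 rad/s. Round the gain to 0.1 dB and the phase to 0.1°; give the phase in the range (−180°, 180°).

ω = 40: 91.1 dB, -119.7°; ω = 4242: 46.9 dB, -27.4°

At ω = 40 rad/s:
zero (1 + j40·0.005) = 1 + j0.2 → |·| ≈ 1.0198, ∠ ≈ 11.31°
zero (1 + j40·0.0005) = 1 + j0.02 → |·| ≈ 1.0002, ∠ ≈ 1.15°
pole (1 + j40·0.5) = 1 + j20 → |·| ≈ 20.025, ∠ ≈ 87.14°
pole (1 + j40·0.025) = 1 + j1 → |·| ≈ 1.4142, ∠ ≈ 45.00°
|H| = 1e+06 · 1.0198 · 1.0002 / (20.025 · 1.4142) ≈ 36018
Gain = 20 log₁₀(36018) ≈ 91.13 dB
∠H = (11.31° + 1.15°) − (87.14° + 45.00°) = -119.68°

At ω = 4242 rad/s:
zero (1 + j4242·0.005) = 1 + j21.21 → |·| ≈ 21.234, ∠ ≈ 87.30°
zero (1 + j4242·0.0005) = 1 + j2.121 → |·| ≈ 2.3449, ∠ ≈ 64.76°
pole (1 + j4242·0.5) = 1 + j2121 → |·| ≈ 2121, ∠ ≈ 89.97°
pole (1 + j4242·0.025) = 1 + j106.05 → |·| ≈ 106.05, ∠ ≈ 89.46°
|H| = 1e+06 · 21.234 · 2.3449 / (2121 · 106.05) ≈ 221.36
Gain = 20 log₁₀(221.36) ≈ 46.90 dB
∠H = (87.30° + 64.76°) − (89.97° + 89.46°) = -27.37°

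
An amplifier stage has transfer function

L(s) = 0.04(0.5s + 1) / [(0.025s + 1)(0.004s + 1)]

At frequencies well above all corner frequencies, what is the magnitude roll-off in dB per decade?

-20 dB/decade

Each pole contributes −20 dB/decade at high frequency; each zero contributes +20 dB/decade.
Net: 1 zero(s) − 2 pole(s) → -20 dB/decade.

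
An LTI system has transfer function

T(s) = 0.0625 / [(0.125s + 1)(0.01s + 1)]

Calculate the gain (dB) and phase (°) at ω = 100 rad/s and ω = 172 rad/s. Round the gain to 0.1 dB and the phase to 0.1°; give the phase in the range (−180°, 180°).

At ω = 100 rad/s:
pole (1 + j100·0.125) = 1 + j12.5 → |·| ≈ 12.54, ∠ ≈ 85.43°
pole (1 + j100·0.01) = 1 + j1 → |·| ≈ 1.4142, ∠ ≈ 45.00°
|T| = 0.0625 · 1 / (12.54 · 1.4142) ≈ 0.0035243
Gain = 20 log₁₀(0.0035243) ≈ -49.06 dB
∠T = (0°) − (85.43° + 45.00°) = -130.43°

At ω = 172 rad/s:
pole (1 + j172·0.125) = 1 + j21.5 → |·| ≈ 21.523, ∠ ≈ 87.34°
pole (1 + j172·0.01) = 1 + j1.72 → |·| ≈ 1.9896, ∠ ≈ 59.83°
|T| = 0.0625 · 1 / (21.523 · 1.9896) ≈ 0.0014595
Gain = 20 log₁₀(0.0014595) ≈ -56.72 dB
∠T = (0°) − (87.34° + 59.83°) = -147.17°

ω = 100: -49.1 dB, -130.4°; ω = 172: -56.7 dB, -147.2°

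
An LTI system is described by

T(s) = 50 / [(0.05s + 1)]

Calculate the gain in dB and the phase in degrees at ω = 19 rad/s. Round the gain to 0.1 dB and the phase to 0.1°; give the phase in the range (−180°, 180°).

31.2 dB, -43.5°

At ω = 19 rad/s:
pole (1 + j19·0.05) = 1 + j0.95 → |·| ≈ 1.3793, ∠ ≈ 43.53°
|T| = 50 · 1 / (1.3793) ≈ 36.25
Gain = 20 log₁₀(36.25) ≈ 31.19 dB
∠T = (0°) − (43.53°) = -43.53°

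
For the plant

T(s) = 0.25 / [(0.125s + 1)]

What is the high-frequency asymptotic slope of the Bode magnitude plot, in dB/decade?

Each pole contributes −20 dB/decade at high frequency; each zero contributes +20 dB/decade.
Net: 0 zero(s) − 1 pole(s) → -20 dB/decade.

-20 dB/decade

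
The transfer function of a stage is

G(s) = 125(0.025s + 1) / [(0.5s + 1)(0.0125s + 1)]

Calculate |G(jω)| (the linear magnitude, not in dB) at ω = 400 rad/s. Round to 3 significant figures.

1.23

At ω = 400 rad/s:
zero (1 + j400·0.025) = 1 + j10 → |·| ≈ 10.05, ∠ ≈ 84.29°
pole (1 + j400·0.5) = 1 + j200 → |·| ≈ 200, ∠ ≈ 89.71°
pole (1 + j400·0.0125) = 1 + j5 → |·| ≈ 5.099, ∠ ≈ 78.69°
|G| = 125 · 10.05 / (200 · 5.099) ≈ 1.2319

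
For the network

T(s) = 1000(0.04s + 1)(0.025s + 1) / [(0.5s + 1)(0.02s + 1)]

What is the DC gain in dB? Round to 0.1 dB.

T(0) = 1000 · 1 / 1 = 1000
20 log₁₀(1000) ≈ 60.00 dB

60.0 dB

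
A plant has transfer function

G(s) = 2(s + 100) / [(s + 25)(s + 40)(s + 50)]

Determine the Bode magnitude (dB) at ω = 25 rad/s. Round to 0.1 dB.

At s = jω = j25:
zero (s+100): 100 + j25 → |·| = √(100²+25²) = √10625 ≈ 103.08, ∠ = arctan(25/100) ≈ 14.04°
pole (s+25): 25 + j25 → |·| = √(25²+25²) = √1250 ≈ 35.355, ∠ = arctan(25/25) ≈ 45.00°
pole (s+40): 40 + j25 → |·| = √(40²+25²) = √2225 ≈ 47.17, ∠ = arctan(25/40) ≈ 32.01°
pole (s+50): 50 + j25 → |·| = √(50²+25²) = √3125 ≈ 55.902, ∠ = arctan(25/50) ≈ 26.57°
|G| = 2 · 103.08 / 93228 ≈ 0.0022114
Gain = 20 log₁₀(0.0022114) ≈ -53.11 dB

-53.1 dB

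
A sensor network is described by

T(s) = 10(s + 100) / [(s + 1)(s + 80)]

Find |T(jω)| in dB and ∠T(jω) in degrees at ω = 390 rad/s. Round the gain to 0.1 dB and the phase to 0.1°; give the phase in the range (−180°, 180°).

-31.7 dB, -92.6°

At s = jω = j390:
zero (s+100): 100 + j390 → |·| = √(100²+390²) = √162100 ≈ 402.62, ∠ = arctan(390/100) ≈ 75.62°
pole (s+1): 1 + j390 → |·| = √(1²+390²) = √152101 ≈ 390, ∠ = arctan(390/1) ≈ 89.85°
pole (s+80): 80 + j390 → |·| = √(80²+390²) = √158500 ≈ 398.12, ∠ = arctan(390/80) ≈ 78.41°
|T| = 10 · 402.62 / 1.5527e+05 ≈ 0.02593
Gain = 20 log₁₀(0.02593) ≈ -31.72 dB
∠T = 75.62° − 168.26° = -92.64°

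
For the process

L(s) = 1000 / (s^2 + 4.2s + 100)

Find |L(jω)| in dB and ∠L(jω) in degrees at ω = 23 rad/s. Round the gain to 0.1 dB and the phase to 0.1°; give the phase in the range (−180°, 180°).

At s = jω = j23:
quadratic: (j23)² + 4.2·j23 + 100 = -429 + j96.6 → |·| ≈ 439.74, ∠ ≈ 167.31°
|L| = 1000 / 439.74 ≈ 2.2741
Gain = 20 log₁₀(2.2741) ≈ 7.14 dB
∠L = 0.00° − 167.31° = -167.31°

7.1 dB, -167.3°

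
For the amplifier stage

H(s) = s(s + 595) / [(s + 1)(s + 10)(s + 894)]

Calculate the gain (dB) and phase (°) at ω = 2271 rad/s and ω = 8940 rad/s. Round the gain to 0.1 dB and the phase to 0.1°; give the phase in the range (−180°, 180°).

At s = jω = j2271:
zero (s+595): 595 + j2271 → |·| = √(595²+2271²) = √5511466 ≈ 2347.7, ∠ = arctan(2271/595) ≈ 75.32°
zero at origin: s = j2271 → |·| = 2271, ∠ = 90.00°
pole (s+1): 1 + j2271 → |·| = √(1²+2271²) = √5157442 ≈ 2271, ∠ = arctan(2271/1) ≈ 89.97°
pole (s+10): 10 + j2271 → |·| = √(10²+2271²) = √5157541 ≈ 2271, ∠ = arctan(2271/10) ≈ 89.75°
pole (s+894): 894 + j2271 → |·| = √(894²+2271²) = √5956677 ≈ 2440.6, ∠ = arctan(2271/894) ≈ 68.51°
|H| = 1 · 5.3316e+06 / 1.2587e+10 ≈ 0.00042358
Gain = 20 log₁₀(0.00042358) ≈ -67.46 dB
∠H = 165.32° − 248.23° = -82.91°

At s = jω = j8940:
zero (s+595): 595 + j8940 → |·| = √(595²+8940²) = √80277625 ≈ 8959.8, ∠ = arctan(8940/595) ≈ 86.19°
zero at origin: s = j8940 → |·| = 8940, ∠ = 90.00°
pole (s+1): 1 + j8940 → |·| = √(1²+8940²) = √79923601 ≈ 8940, ∠ = arctan(8940/1) ≈ 89.99°
pole (s+10): 10 + j8940 → |·| = √(10²+8940²) = √79923700 ≈ 8940, ∠ = arctan(8940/10) ≈ 89.94°
pole (s+894): 894 + j8940 → |·| = √(894²+8940²) = √80722836 ≈ 8984.6, ∠ = arctan(8940/894) ≈ 84.29°
|H| = 1 · 8.0101e+07 / 7.1808e+11 ≈ 0.00011155
Gain = 20 log₁₀(0.00011155) ≈ -79.05 dB
∠H = 176.19° − 264.22° = -88.03°

ω = 2271: -67.5 dB, -82.9°; ω = 8940: -79.1 dB, -88.0°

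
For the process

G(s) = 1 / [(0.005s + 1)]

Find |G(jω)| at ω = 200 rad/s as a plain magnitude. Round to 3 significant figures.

At ω = 200 rad/s:
pole (1 + j200·0.005) = 1 + j1 → |·| ≈ 1.4142, ∠ ≈ 45.00°
|G| = 1 · 1 / (1.4142) ≈ 0.70711

0.707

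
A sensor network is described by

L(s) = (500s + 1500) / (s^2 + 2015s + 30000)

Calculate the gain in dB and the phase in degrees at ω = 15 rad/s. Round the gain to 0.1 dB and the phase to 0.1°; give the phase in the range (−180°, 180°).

-14.9 dB, 33.3°

Substitute s = j15:
Numerator: 500(j15) + 1500 = 1500 + j7500
Denominator: (j15)^2 + 2015(j15) + 30000 = 29775 + j30225
|N| = √(1500² + 7500²) ≈ 7648.5, ∠N ≈ 78.69°
|D| = √(29775² + 30225²) ≈ 42428, ∠D ≈ 45.43°
|L| = 7648.5 / 42428 ≈ 0.18027
Gain = 20 log₁₀(0.18027) ≈ -14.88 dB
∠L = 78.69° − 45.43° = 33.26°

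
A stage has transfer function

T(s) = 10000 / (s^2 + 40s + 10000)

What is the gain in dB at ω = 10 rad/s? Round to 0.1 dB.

0.1 dB

At s = jω = j10:
quadratic: (j10)² + 40·j10 + 10000 = 9900 + j400 → |·| ≈ 9908.1, ∠ ≈ 2.31°
|T| = 10000 / 9908.1 ≈ 1.0093
Gain = 20 log₁₀(1.0093) ≈ 0.08 dB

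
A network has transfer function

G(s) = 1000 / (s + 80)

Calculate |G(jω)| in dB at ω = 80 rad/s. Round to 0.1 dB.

At s = jω = j80:
pole (s+80): 80 + j80 → |·| = √(80²+80²) = √12800 ≈ 113.14, ∠ = arctan(80/80) ≈ 45.00°
|G| = 1000 / 113.14 ≈ 8.8386
Gain = 20 log₁₀(8.8386) ≈ 18.93 dB

18.9 dB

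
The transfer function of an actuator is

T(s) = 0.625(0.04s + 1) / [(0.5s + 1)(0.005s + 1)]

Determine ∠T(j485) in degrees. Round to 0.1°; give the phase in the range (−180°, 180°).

-70.3°

At ω = 485 rad/s:
zero (1 + j485·0.04) = 1 + j19.4 → |·| ≈ 19.426, ∠ ≈ 87.05°
pole (1 + j485·0.5) = 1 + j242.5 → |·| ≈ 242.5, ∠ ≈ 89.76°
pole (1 + j485·0.005) = 1 + j2.425 → |·| ≈ 2.6231, ∠ ≈ 67.59°
∠T = (87.05°) − (89.76° + 67.59°) = -70.30°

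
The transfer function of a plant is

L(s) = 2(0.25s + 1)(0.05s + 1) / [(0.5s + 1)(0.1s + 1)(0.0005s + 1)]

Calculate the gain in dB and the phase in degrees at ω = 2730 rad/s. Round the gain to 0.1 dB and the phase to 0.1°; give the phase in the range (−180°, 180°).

-10.6 dB, -54.0°

At ω = 2730 rad/s:
zero (1 + j2730·0.25) = 1 + j682.5 → |·| ≈ 682.5, ∠ ≈ 89.92°
zero (1 + j2730·0.05) = 1 + j136.5 → |·| ≈ 136.5, ∠ ≈ 89.58°
pole (1 + j2730·0.5) = 1 + j1365 → |·| ≈ 1365, ∠ ≈ 89.96°
pole (1 + j2730·0.1) = 1 + j273 → |·| ≈ 273, ∠ ≈ 89.79°
pole (1 + j2730·0.0005) = 1 + j1.365 → |·| ≈ 1.6921, ∠ ≈ 53.77°
|L| = 2 · 682.5 · 136.5 / (1365 · 273 · 1.6921) ≈ 0.29549
Gain = 20 log₁₀(0.29549) ≈ -10.59 dB
∠L = (89.92° + 89.58°) − (89.96° + 89.79° + 53.77°) = -54.02°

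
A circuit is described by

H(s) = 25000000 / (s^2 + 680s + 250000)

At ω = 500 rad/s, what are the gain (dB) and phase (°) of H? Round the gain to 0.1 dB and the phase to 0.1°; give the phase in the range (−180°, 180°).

37.3 dB, -90.0°

At s = jω = j500:
quadratic: (j500)² + 680·j500 + 250000 = 0 + j340000 → |·| ≈ 3.4e+05, ∠ ≈ 90.00°
|H| = 25000000 / 3.4e+05 ≈ 73.529
Gain = 20 log₁₀(73.529) ≈ 37.33 dB
∠H = 0.00° − 90.00° = -90.00°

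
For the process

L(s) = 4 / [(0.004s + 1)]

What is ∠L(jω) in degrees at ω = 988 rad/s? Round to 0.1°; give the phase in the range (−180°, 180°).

At ω = 988 rad/s:
pole (1 + j988·0.004) = 1 + j3.952 → |·| ≈ 4.0766, ∠ ≈ 75.80°
∠L = (0°) − (75.80°) = -75.80°

-75.8°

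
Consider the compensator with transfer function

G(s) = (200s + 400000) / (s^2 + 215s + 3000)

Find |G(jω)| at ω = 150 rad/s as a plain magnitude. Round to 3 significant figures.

Substitute s = j150:
Numerator: 200(j150) + 400000 = 400000 + j30000
Denominator: (j150)^2 + 215(j150) + 3000 = -19500 + j32250
|N| = √(400000² + 30000²) ≈ 4.0112e+05, ∠N ≈ 4.29°
|D| = √(19500² + 32250²) ≈ 37687, ∠D ≈ 121.16°
|G| = 4.0112e+05 / 37687 ≈ 10.643

10.6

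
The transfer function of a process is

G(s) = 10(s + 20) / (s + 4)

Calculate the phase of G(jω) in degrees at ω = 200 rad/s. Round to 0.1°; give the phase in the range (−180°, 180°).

At s = jω = j200:
zero (s+20): 20 + j200 → |·| = √(20²+200²) = √40400 ≈ 201, ∠ = arctan(200/20) ≈ 84.29°
pole (s+4): 4 + j200 → |·| = √(4²+200²) = √40016 ≈ 200.04, ∠ = arctan(200/4) ≈ 88.85°
∠G = 84.29° − 88.85° = -4.56°

-4.6°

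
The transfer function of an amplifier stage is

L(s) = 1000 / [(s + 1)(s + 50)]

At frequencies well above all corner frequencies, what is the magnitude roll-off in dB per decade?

-40 dB/decade

Each pole contributes −20 dB/decade at high frequency; each zero contributes +20 dB/decade.
Net: 0 zero(s) − 2 pole(s) → -40 dB/decade.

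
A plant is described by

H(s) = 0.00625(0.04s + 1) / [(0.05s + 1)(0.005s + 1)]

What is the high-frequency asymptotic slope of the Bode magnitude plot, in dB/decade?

-20 dB/decade

Each pole contributes −20 dB/decade at high frequency; each zero contributes +20 dB/decade.
Net: 1 zero(s) − 2 pole(s) → -20 dB/decade.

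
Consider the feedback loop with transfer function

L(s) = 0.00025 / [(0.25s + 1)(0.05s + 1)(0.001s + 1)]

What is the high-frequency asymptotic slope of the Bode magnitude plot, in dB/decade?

Each pole contributes −20 dB/decade at high frequency; each zero contributes +20 dB/decade.
Net: 0 zero(s) − 3 pole(s) → -60 dB/decade.

-60 dB/decade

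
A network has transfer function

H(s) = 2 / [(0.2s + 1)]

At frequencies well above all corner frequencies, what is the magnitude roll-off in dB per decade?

Each pole contributes −20 dB/decade at high frequency; each zero contributes +20 dB/decade.
Net: 0 zero(s) − 1 pole(s) → -20 dB/decade.

-20 dB/decade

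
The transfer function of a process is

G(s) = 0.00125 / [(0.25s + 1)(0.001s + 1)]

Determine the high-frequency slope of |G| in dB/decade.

Each pole contributes −20 dB/decade at high frequency; each zero contributes +20 dB/decade.
Net: 0 zero(s) − 2 pole(s) → -40 dB/decade.

-40 dB/decade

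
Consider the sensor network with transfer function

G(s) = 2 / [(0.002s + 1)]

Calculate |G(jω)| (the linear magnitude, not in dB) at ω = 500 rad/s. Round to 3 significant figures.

1.41

At ω = 500 rad/s:
pole (1 + j500·0.002) = 1 + j1 → |·| ≈ 1.4142, ∠ ≈ 45.00°
|G| = 2 · 1 / (1.4142) ≈ 1.4142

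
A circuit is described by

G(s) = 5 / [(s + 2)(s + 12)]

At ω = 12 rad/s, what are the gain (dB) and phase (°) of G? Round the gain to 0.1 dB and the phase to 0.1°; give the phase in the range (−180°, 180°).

At s = jω = j12:
pole (s+2): 2 + j12 → |·| = √(2²+12²) = √148 ≈ 12.166, ∠ = arctan(12/2) ≈ 80.54°
pole (s+12): 12 + j12 → |·| = √(12²+12²) = √288 ≈ 16.971, ∠ = arctan(12/12) ≈ 45.00°
|G| = 5 / 206.47 ≈ 0.024217
Gain = 20 log₁₀(0.024217) ≈ -32.32 dB
∠G = 0.00° − 125.54° = -125.54°

-32.3 dB, -125.5°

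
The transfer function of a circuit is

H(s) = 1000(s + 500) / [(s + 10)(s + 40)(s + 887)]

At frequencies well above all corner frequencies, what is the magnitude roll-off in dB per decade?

-40 dB/decade

Each pole contributes −20 dB/decade at high frequency; each zero contributes +20 dB/decade.
Net: 1 zero(s) − 3 pole(s) → -40 dB/decade.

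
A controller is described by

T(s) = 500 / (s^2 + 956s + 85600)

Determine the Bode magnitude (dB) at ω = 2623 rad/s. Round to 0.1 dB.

-83.2 dB

Substitute s = j2623:
Numerator: 500 = 500 + j0
Denominator: (j2623)^2 + 956(j2623) + 85600 = -6794529 + j2507588
|N| = √(500² + 0²) ≈ 500, ∠N ≈ 0.00°
|D| = √(6794529² + 2507588²) ≈ 7.2425e+06, ∠D ≈ 159.74°
|T| = 500 / 7.2425e+06 ≈ 6.9037e-05
Gain = 20 log₁₀(6.9037e-05) ≈ -83.22 dB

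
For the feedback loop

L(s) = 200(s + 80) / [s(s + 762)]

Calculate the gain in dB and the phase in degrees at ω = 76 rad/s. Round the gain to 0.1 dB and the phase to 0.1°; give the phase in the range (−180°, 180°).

-8.4 dB, -52.2°

At s = jω = j76:
zero (s+80): 80 + j76 → |·| = √(80²+76²) = √12176 ≈ 110.34, ∠ = arctan(76/80) ≈ 43.53°
pole (s+762): 762 + j76 → |·| = √(762²+76²) = √586420 ≈ 765.78, ∠ = arctan(76/762) ≈ 5.70°
pole at origin: |s| = 76, ∠ = 90.00° (in denominator)
|L| = 200 · 110.34 / 58199 ≈ 0.37918
Gain = 20 log₁₀(0.37918) ≈ -8.42 dB
∠L = 43.53° − 95.70° = -52.17°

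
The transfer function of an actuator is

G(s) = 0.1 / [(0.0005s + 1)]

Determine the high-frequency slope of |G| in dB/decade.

Each pole contributes −20 dB/decade at high frequency; each zero contributes +20 dB/decade.
Net: 0 zero(s) − 1 pole(s) → -20 dB/decade.

-20 dB/decade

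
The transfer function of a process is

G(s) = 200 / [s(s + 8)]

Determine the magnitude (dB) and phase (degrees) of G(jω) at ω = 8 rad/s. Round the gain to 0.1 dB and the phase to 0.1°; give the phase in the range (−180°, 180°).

6.9 dB, -135.0°

At s = jω = j8:
pole (s+8): 8 + j8 → |·| = √(8²+8²) = √128 ≈ 11.314, ∠ = arctan(8/8) ≈ 45.00°
pole at origin: |s| = 8, ∠ = 90.00° (in denominator)
|G| = 200 / 90.512 ≈ 2.2097
Gain = 20 log₁₀(2.2097) ≈ 6.89 dB
∠G = 0.00° − 135.00° = -135.00°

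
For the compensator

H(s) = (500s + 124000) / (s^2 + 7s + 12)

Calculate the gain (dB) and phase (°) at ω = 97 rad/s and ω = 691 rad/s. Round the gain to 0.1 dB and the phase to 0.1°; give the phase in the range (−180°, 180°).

Substitute s = j97:
Numerator: 500(j97) + 124000 = 124000 + j48500
Denominator: (j97)^2 + 7(j97) + 12 = -9397 + j679
|N| = √(124000² + 48500²) ≈ 1.3315e+05, ∠N ≈ 21.36°
|D| = √(9397² + 679²) ≈ 9421.5, ∠D ≈ 175.87°
|H| = 1.3315e+05 / 9421.5 ≈ 14.133
Gain = 20 log₁₀(14.133) ≈ 23.00 dB
∠H = 21.36° − 175.87° = -154.51°

Substitute s = j691:
Numerator: 500(j691) + 124000 = 124000 + j345500
Denominator: (j691)^2 + 7(j691) + 12 = -477469 + j4837
|N| = √(124000² + 345500²) ≈ 3.6708e+05, ∠N ≈ 70.26°
|D| = √(477469² + 4837²) ≈ 4.7749e+05, ∠D ≈ 179.42°
|H| = 3.6708e+05 / 4.7749e+05 ≈ 0.76877
Gain = 20 log₁₀(0.76877) ≈ -2.28 dB
∠H = 70.26° − 179.42° = -109.16°

ω = 97: 23.0 dB, -154.5°; ω = 691: -2.3 dB, -109.2°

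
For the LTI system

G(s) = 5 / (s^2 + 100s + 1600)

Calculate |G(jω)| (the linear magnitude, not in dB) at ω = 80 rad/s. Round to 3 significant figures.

0.000536

Substitute s = j80:
Numerator: 5 = 5 + j0
Denominator: (j80)^2 + 100(j80) + 1600 = -4800 + j8000
|N| = √(5² + 0²) ≈ 5, ∠N ≈ 0.00°
|D| = √(4800² + 8000²) ≈ 9329.5, ∠D ≈ 120.96°
|G| = 5 / 9329.5 ≈ 0.00053593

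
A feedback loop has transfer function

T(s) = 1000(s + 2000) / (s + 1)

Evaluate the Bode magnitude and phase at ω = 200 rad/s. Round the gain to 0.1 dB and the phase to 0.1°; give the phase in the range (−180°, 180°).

At s = jω = j200:
zero (s+2000): 2000 + j200 → |·| = √(2000²+200²) = √4040000 ≈ 2010, ∠ = arctan(200/2000) ≈ 5.71°
pole (s+1): 1 + j200 → |·| = √(1²+200²) = √40001 ≈ 200, ∠ = arctan(200/1) ≈ 89.71°
|T| = 1000 · 2010 / 200 ≈ 10050
Gain = 20 log₁₀(10050) ≈ 80.04 dB
∠T = 5.71° − 89.71° = -84.00°

80.0 dB, -84.0°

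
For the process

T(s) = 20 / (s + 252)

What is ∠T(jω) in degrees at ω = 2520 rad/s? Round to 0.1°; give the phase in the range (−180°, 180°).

-84.3°

At s = jω = j2520:
pole (s+252): 252 + j2520 → |·| = √(252²+2520²) = √6413904 ≈ 2532.6, ∠ = arctan(2520/252) ≈ 84.29°
∠T = 0.00° − 84.29° = -84.29°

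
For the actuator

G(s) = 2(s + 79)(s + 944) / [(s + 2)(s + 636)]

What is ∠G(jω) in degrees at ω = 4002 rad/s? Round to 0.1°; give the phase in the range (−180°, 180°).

At s = jω = j4002:
zero (s+79): 79 + j4002 → |·| = √(79²+4002²) = √16022245 ≈ 4002.8, ∠ = arctan(4002/79) ≈ 88.87°
zero (s+944): 944 + j4002 → |·| = √(944²+4002²) = √16907140 ≈ 4111.8, ∠ = arctan(4002/944) ≈ 76.73°
pole (s+2): 2 + j4002 → |·| = √(2²+4002²) = √16016008 ≈ 4002, ∠ = arctan(4002/2) ≈ 89.97°
pole (s+636): 636 + j4002 → |·| = √(636²+4002²) = √16420500 ≈ 4052.2, ∠ = arctan(4002/636) ≈ 80.97°
∠G = 165.60° − 170.94° = -5.34°

-5.3°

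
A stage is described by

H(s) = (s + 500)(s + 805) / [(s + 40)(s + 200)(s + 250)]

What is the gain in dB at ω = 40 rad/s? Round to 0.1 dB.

-17.2 dB

At s = jω = j40:
zero (s+500): 500 + j40 → |·| = √(500²+40²) = √251600 ≈ 501.6, ∠ = arctan(40/500) ≈ 4.57°
zero (s+805): 805 + j40 → |·| = √(805²+40²) = √649625 ≈ 805.99, ∠ = arctan(40/805) ≈ 2.84°
pole (s+40): 40 + j40 → |·| = √(40²+40²) = √3200 ≈ 56.569, ∠ = arctan(40/40) ≈ 45.00°
pole (s+200): 200 + j40 → |·| = √(200²+40²) = √41600 ≈ 203.96, ∠ = arctan(40/200) ≈ 11.31°
pole (s+250): 250 + j40 → |·| = √(250²+40²) = √64100 ≈ 253.18, ∠ = arctan(40/250) ≈ 9.09°
|H| = 1 · 4.0428e+05 / 2.9211e+06 ≈ 0.1384
Gain = 20 log₁₀(0.1384) ≈ -17.18 dB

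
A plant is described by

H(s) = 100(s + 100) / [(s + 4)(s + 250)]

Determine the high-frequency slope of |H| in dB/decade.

-20 dB/decade

Each pole contributes −20 dB/decade at high frequency; each zero contributes +20 dB/decade.
Net: 1 zero(s) − 2 pole(s) → -20 dB/decade.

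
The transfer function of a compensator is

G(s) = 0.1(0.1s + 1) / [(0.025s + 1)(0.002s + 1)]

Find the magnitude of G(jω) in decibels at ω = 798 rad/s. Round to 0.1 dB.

-13.5 dB

At ω = 798 rad/s:
zero (1 + j798·0.1) = 1 + j79.8 → |·| ≈ 79.806, ∠ ≈ 89.28°
pole (1 + j798·0.025) = 1 + j19.95 → |·| ≈ 19.975, ∠ ≈ 87.13°
pole (1 + j798·0.002) = 1 + j1.596 → |·| ≈ 1.8834, ∠ ≈ 57.93°
|G| = 0.1 · 79.806 / (19.975 · 1.8834) ≈ 0.21213
Gain = 20 log₁₀(0.21213) ≈ -13.47 dB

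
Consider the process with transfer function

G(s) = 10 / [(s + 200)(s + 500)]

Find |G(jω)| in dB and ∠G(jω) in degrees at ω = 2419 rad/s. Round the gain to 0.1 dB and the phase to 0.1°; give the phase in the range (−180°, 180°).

At s = jω = j2419:
pole (s+200): 200 + j2419 → |·| = √(200²+2419²) = √5891561 ≈ 2427.3, ∠ = arctan(2419/200) ≈ 85.27°
pole (s+500): 500 + j2419 → |·| = √(500²+2419²) = √6101561 ≈ 2470.1, ∠ = arctan(2419/500) ≈ 78.32°
|G| = 10 / 5.9957e+06 ≈ 1.6679e-06
Gain = 20 log₁₀(1.6679e-06) ≈ -115.56 dB
∠G = 0.00° − 163.59° = -163.59°

-115.6 dB, -163.6°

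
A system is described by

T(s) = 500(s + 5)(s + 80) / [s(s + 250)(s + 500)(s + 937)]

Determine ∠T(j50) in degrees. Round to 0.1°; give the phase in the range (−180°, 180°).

At s = jω = j50:
zero (s+5): 5 + j50 → |·| = √(5²+50²) = √2525 ≈ 50.249, ∠ = arctan(50/5) ≈ 84.29°
zero (s+80): 80 + j50 → |·| = √(80²+50²) = √8900 ≈ 94.34, ∠ = arctan(50/80) ≈ 32.01°
pole (s+250): 250 + j50 → |·| = √(250²+50²) = √65000 ≈ 254.95, ∠ = arctan(50/250) ≈ 11.31°
pole (s+500): 500 + j50 → |·| = √(500²+50²) = √252500 ≈ 502.49, ∠ = arctan(50/500) ≈ 5.71°
pole (s+937): 937 + j50 → |·| = √(937²+50²) = √880469 ≈ 938.33, ∠ = arctan(50/937) ≈ 3.05°
pole at origin: |s| = 50, ∠ = 90.00° (in denominator)
∠T = 116.30° − 110.07° = 6.23°

6.2°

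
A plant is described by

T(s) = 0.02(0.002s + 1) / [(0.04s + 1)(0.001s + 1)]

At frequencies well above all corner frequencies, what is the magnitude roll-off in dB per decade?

Each pole contributes −20 dB/decade at high frequency; each zero contributes +20 dB/decade.
Net: 1 zero(s) − 2 pole(s) → -20 dB/decade.

-20 dB/decade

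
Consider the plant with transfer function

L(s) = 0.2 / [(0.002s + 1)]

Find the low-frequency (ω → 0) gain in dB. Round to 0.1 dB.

L(0) = 0.2 · 1 / 1 = 0.2
20 log₁₀(0.2) ≈ -13.98 dB

-14.0 dB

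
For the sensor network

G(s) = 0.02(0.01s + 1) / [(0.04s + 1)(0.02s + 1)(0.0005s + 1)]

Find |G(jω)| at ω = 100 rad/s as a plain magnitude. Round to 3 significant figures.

At ω = 100 rad/s:
zero (1 + j100·0.01) = 1 + j1 → |·| ≈ 1.4142, ∠ ≈ 45.00°
pole (1 + j100·0.04) = 1 + j4 → |·| ≈ 4.1231, ∠ ≈ 75.96°
pole (1 + j100·0.02) = 1 + j2 → |·| ≈ 2.2361, ∠ ≈ 63.43°
pole (1 + j100·0.0005) = 1 + j0.05 → |·| ≈ 1.0012, ∠ ≈ 2.86°
|G| = 0.02 · 1.4142 / (4.1231 · 2.2361 · 1.0012) ≈ 0.0030641

0.00306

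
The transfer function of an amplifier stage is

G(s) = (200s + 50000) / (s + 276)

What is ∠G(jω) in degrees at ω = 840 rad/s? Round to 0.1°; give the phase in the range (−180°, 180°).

1.6°

Substitute s = j840:
Numerator: 200(j840) + 50000 = 50000 + j168000
Denominator: (j840) + 276 = 276 + j840
|N| = √(50000² + 168000²) ≈ 1.7528e+05, ∠N ≈ 73.43°
|D| = √(276² + 840²) ≈ 884.18, ∠D ≈ 71.81°
∠G = 73.43° − 71.81° = 1.62°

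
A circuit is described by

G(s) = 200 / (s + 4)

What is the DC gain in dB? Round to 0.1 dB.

G(0) = 200 / (4) = 50
20 log₁₀(50) ≈ 33.98 dB

34.0 dB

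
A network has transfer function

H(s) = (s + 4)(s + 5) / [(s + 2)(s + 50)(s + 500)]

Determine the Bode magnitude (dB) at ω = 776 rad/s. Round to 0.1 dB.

At s = jω = j776:
zero (s+4): 4 + j776 → |·| = √(4²+776²) = √602192 ≈ 776.01, ∠ = arctan(776/4) ≈ 89.70°
zero (s+5): 5 + j776 → |·| = √(5²+776²) = √602201 ≈ 776.02, ∠ = arctan(776/5) ≈ 89.63°
pole (s+2): 2 + j776 → |·| = √(2²+776²) = √602180 ≈ 776, ∠ = arctan(776/2) ≈ 89.85°
pole (s+50): 50 + j776 → |·| = √(50²+776²) = √604676 ≈ 777.61, ∠ = arctan(776/50) ≈ 86.31°
pole (s+500): 500 + j776 → |·| = √(500²+776²) = √852176 ≈ 923.13, ∠ = arctan(776/500) ≈ 57.21°
|H| = 1 · 6.022e+05 / 5.5704e+08 ≈ 0.0010811
Gain = 20 log₁₀(0.0010811) ≈ -59.32 dB

-59.3 dB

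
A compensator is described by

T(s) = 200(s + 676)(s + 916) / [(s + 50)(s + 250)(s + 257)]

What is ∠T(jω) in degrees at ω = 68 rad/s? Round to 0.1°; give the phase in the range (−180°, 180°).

At s = jω = j68:
zero (s+676): 676 + j68 → |·| = √(676²+68²) = √461600 ≈ 679.41, ∠ = arctan(68/676) ≈ 5.74°
zero (s+916): 916 + j68 → |·| = √(916²+68²) = √843680 ≈ 918.52, ∠ = arctan(68/916) ≈ 4.25°
pole (s+50): 50 + j68 → |·| = √(50²+68²) = √7124 ≈ 84.404, ∠ = arctan(68/50) ≈ 53.67°
pole (s+250): 250 + j68 → |·| = √(250²+68²) = √67124 ≈ 259.08, ∠ = arctan(68/250) ≈ 15.22°
pole (s+257): 257 + j68 → |·| = √(257²+68²) = √70673 ≈ 265.84, ∠ = arctan(68/257) ≈ 14.82°
∠T = 9.99° − 83.71° = -73.72°

-73.7°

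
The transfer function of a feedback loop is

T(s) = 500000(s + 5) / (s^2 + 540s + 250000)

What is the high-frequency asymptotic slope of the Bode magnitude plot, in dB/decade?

-20 dB/decade

Each pole contributes −20 dB/decade at high frequency; each zero contributes +20 dB/decade.
Net: 1 zero(s) − 2 pole(s) → -20 dB/decade.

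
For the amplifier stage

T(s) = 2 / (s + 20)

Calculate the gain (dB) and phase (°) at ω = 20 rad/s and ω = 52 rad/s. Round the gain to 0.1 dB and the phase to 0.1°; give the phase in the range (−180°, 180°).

ω = 20: -23.0 dB, -45.0°; ω = 52: -28.9 dB, -69.0°

Substitute s = j20:
Numerator: 2 = 2 + j0
Denominator: (j20) + 20 = 20 + j20
|N| = √(2² + 0²) ≈ 2, ∠N ≈ 0.00°
|D| = √(20² + 20²) ≈ 28.284, ∠D ≈ 45.00°
|T| = 2 / 28.284 ≈ 0.070711
Gain = 20 log₁₀(0.070711) ≈ -23.01 dB
∠T = 0.00° − 45.00° = -45.00°

Substitute s = j52:
Numerator: 2 = 2 + j0
Denominator: (j52) + 20 = 20 + j52
|N| = √(2² + 0²) ≈ 2, ∠N ≈ 0.00°
|D| = √(20² + 52²) ≈ 55.714, ∠D ≈ 68.96°
|T| = 2 / 55.714 ≈ 0.035898
Gain = 20 log₁₀(0.035898) ≈ -28.90 dB
∠T = 0.00° − 68.96° = -68.96°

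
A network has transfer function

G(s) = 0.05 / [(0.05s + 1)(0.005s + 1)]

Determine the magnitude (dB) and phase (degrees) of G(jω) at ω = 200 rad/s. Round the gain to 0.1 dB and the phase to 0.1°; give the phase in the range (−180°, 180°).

At ω = 200 rad/s:
pole (1 + j200·0.05) = 1 + j10 → |·| ≈ 10.05, ∠ ≈ 84.29°
pole (1 + j200·0.005) = 1 + j1 → |·| ≈ 1.4142, ∠ ≈ 45.00°
|G| = 0.05 · 1 / (10.05 · 1.4142) ≈ 0.003518
Gain = 20 log₁₀(0.003518) ≈ -49.07 dB
∠G = (0°) − (84.29° + 45.00°) = -129.29°

-49.1 dB, -129.3°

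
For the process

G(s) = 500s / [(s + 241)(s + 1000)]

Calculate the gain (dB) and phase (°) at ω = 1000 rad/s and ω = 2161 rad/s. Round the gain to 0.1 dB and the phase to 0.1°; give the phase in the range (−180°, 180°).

ω = 1000: -9.3 dB, -31.5°; ω = 2161: -13.6 dB, -58.8°

At s = jω = j1000:
zero at origin: s = j1000 → |·| = 1000, ∠ = 90.00°
pole (s+241): 241 + j1000 → |·| = √(241²+1000²) = √1058081 ≈ 1028.6, ∠ = arctan(1000/241) ≈ 76.45°
pole (s+1000): 1000 + j1000 → |·| = √(1000²+1000²) = √2000000 ≈ 1414.2, ∠ = arctan(1000/1000) ≈ 45.00°
|G| = 500 · 1000 / 1.4546e+06 ≈ 0.34374
Gain = 20 log₁₀(0.34374) ≈ -9.28 dB
∠G = 90.00° − 121.45° = -31.45°

At s = jω = j2161:
zero at origin: s = j2161 → |·| = 2161, ∠ = 90.00°
pole (s+241): 241 + j2161 → |·| = √(241²+2161²) = √4728002 ≈ 2174.4, ∠ = arctan(2161/241) ≈ 83.64°
pole (s+1000): 1000 + j2161 → |·| = √(1000²+2161²) = √5669921 ≈ 2381.2, ∠ = arctan(2161/1000) ≈ 65.17°
|G| = 500 · 2161 / 5.1777e+06 ≈ 0.20868
Gain = 20 log₁₀(0.20868) ≈ -13.61 dB
∠G = 90.00° − 148.81° = -58.81°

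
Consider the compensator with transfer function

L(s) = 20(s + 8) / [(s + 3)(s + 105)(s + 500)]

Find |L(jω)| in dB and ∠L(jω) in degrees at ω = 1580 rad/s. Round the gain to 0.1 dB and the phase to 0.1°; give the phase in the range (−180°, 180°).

At s = jω = j1580:
zero (s+8): 8 + j1580 → |·| = √(8²+1580²) = √2496464 ≈ 1580, ∠ = arctan(1580/8) ≈ 89.71°
pole (s+3): 3 + j1580 → |·| = √(3²+1580²) = √2496409 ≈ 1580, ∠ = arctan(1580/3) ≈ 89.89°
pole (s+105): 105 + j1580 → |·| = √(105²+1580²) = √2507425 ≈ 1583.5, ∠ = arctan(1580/105) ≈ 86.20°
pole (s+500): 500 + j1580 → |·| = √(500²+1580²) = √2746400 ≈ 1657.2, ∠ = arctan(1580/500) ≈ 72.44°
|L| = 20 · 1580 / 4.1462e+09 ≈ 7.6214e-06
Gain = 20 log₁₀(7.6214e-06) ≈ -102.36 dB
∠L = 89.71° − 248.53° = -158.82°

-102.4 dB, -158.8°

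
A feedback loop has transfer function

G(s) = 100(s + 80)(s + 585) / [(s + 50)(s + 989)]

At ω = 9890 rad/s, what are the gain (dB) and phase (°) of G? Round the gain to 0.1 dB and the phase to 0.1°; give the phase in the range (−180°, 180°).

40.0 dB, 2.2°

At s = jω = j9890:
zero (s+80): 80 + j9890 → |·| = √(80²+9890²) = √97818500 ≈ 9890.3, ∠ = arctan(9890/80) ≈ 89.54°
zero (s+585): 585 + j9890 → |·| = √(585²+9890²) = √98154325 ≈ 9907.3, ∠ = arctan(9890/585) ≈ 86.61°
pole (s+50): 50 + j9890 → |·| = √(50²+9890²) = √97814600 ≈ 9890.1, ∠ = arctan(9890/50) ≈ 89.71°
pole (s+989): 989 + j9890 → |·| = √(989²+9890²) = √98790221 ≈ 9939.3, ∠ = arctan(9890/989) ≈ 84.29°
|G| = 100 · 9.7986e+07 / 9.8301e+07 ≈ 99.68
Gain = 20 log₁₀(99.68) ≈ 39.97 dB
∠G = 176.15° − 174.00° = 2.15°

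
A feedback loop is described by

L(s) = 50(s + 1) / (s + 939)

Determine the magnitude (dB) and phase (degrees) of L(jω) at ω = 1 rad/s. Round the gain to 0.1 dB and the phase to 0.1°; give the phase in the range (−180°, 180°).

-22.5 dB, 44.9°

At s = jω = j1:
zero (s+1): 1 + j1 → |·| = √(1²+1²) = √2 ≈ 1.4142, ∠ = arctan(1/1) ≈ 45.00°
pole (s+939): 939 + j1 → |·| = √(939²+1²) = √881722 ≈ 939, ∠ = arctan(1/939) ≈ 0.06°
|L| = 50 · 1.4142 / 939 ≈ 0.075304
Gain = 20 log₁₀(0.075304) ≈ -22.46 dB
∠L = 45.00° − 0.06° = 44.94°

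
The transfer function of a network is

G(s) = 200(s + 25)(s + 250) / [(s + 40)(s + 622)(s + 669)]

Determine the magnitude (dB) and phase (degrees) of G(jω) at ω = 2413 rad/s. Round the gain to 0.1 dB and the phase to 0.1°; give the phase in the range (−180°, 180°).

-22.2 dB, -65.6°

At s = jω = j2413:
zero (s+25): 25 + j2413 → |·| = √(25²+2413²) = √5823194 ≈ 2413.1, ∠ = arctan(2413/25) ≈ 89.41°
zero (s+250): 250 + j2413 → |·| = √(250²+2413²) = √5885069 ≈ 2425.9, ∠ = arctan(2413/250) ≈ 84.08°
pole (s+40): 40 + j2413 → |·| = √(40²+2413²) = √5824169 ≈ 2413.3, ∠ = arctan(2413/40) ≈ 89.05°
pole (s+622): 622 + j2413 → |·| = √(622²+2413²) = √6209453 ≈ 2491.9, ∠ = arctan(2413/622) ≈ 75.55°
pole (s+669): 669 + j2413 → |·| = √(669²+2413²) = √6270130 ≈ 2504, ∠ = arctan(2413/669) ≈ 74.50°
|G| = 200 · 5.8539e+06 / 1.5058e+10 ≈ 0.077751
Gain = 20 log₁₀(0.077751) ≈ -22.19 dB
∠G = 173.49° − 239.10° = -65.61°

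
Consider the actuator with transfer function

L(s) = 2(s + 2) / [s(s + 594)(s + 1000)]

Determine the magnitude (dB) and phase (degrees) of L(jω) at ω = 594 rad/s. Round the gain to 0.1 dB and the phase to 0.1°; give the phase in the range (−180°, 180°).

At s = jω = j594:
zero (s+2): 2 + j594 → |·| = √(2²+594²) = √352840 ≈ 594, ∠ = arctan(594/2) ≈ 89.81°
pole (s+594): 594 + j594 → |·| = √(594²+594²) = √705672 ≈ 840.04, ∠ = arctan(594/594) ≈ 45.00°
pole (s+1000): 1000 + j594 → |·| = √(1000²+594²) = √1352836 ≈ 1163.1, ∠ = arctan(594/1000) ≈ 30.71°
pole at origin: |s| = 594, ∠ = 90.00° (in denominator)
|L| = 2 · 594 / 5.8037e+08 ≈ 2.047e-06
Gain = 20 log₁₀(2.047e-06) ≈ -113.78 dB
∠L = 89.81° − 165.71° = -75.90°

-113.8 dB, -75.9°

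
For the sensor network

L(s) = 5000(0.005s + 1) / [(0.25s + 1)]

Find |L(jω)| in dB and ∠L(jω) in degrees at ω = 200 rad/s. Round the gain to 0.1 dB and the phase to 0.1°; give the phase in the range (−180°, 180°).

At ω = 200 rad/s:
zero (1 + j200·0.005) = 1 + j1 → |·| ≈ 1.4142, ∠ ≈ 45.00°
pole (1 + j200·0.25) = 1 + j50 → |·| ≈ 50.01, ∠ ≈ 88.85°
|L| = 5000 · 1.4142 / (50.01) ≈ 141.39
Gain = 20 log₁₀(141.39) ≈ 43.01 dB
∠L = (45.00°) − (88.85°) = -43.85°

43.0 dB, -43.9°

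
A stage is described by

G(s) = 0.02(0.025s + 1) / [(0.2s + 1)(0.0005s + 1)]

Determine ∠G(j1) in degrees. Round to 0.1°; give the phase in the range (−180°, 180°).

At ω = 1 rad/s:
zero (1 + j1·0.025) = 1 + j0.025 → |·| ≈ 1.0003, ∠ ≈ 1.43°
pole (1 + j1·0.2) = 1 + j0.2 → |·| ≈ 1.0198, ∠ ≈ 11.31°
pole (1 + j1·0.0005) = 1 + j0.0005 → |·| ≈ 1, ∠ ≈ 0.03°
∠G = (1.43°) − (11.31° + 0.03°) = -9.91°

-9.9°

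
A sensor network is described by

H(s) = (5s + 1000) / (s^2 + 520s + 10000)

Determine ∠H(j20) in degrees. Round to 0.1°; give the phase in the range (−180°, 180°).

-41.6°

Substitute s = j20:
Numerator: 5(j20) + 1000 = 1000 + j100
Denominator: (j20)^2 + 520(j20) + 10000 = 9600 + j10400
|N| = √(1000² + 100²) ≈ 1005, ∠N ≈ 5.71°
|D| = √(9600² + 10400²) ≈ 14153, ∠D ≈ 47.29°
∠H = 5.71° − 47.29° = -41.58°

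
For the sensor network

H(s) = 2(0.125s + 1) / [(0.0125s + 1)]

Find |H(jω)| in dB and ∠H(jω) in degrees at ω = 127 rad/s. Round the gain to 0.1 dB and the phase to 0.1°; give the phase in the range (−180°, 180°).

At ω = 127 rad/s:
zero (1 + j127·0.125) = 1 + j15.875 → |·| ≈ 15.906, ∠ ≈ 86.40°
pole (1 + j127·0.0125) = 1 + j1.5875 → |·| ≈ 1.8762, ∠ ≈ 57.79°
|H| = 2 · 15.906 / (1.8762) ≈ 16.956
Gain = 20 log₁₀(16.956) ≈ 24.59 dB
∠H = (86.40°) − (57.79°) = 28.61°

24.6 dB, 28.6°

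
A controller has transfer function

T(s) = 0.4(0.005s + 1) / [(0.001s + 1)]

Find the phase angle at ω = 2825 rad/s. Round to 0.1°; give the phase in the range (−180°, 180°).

15.4°

At ω = 2825 rad/s:
zero (1 + j2825·0.005) = 1 + j14.125 → |·| ≈ 14.16, ∠ ≈ 85.95°
pole (1 + j2825·0.001) = 1 + j2.825 → |·| ≈ 2.9968, ∠ ≈ 70.51°
∠T = (85.95°) − (70.51°) = 15.44°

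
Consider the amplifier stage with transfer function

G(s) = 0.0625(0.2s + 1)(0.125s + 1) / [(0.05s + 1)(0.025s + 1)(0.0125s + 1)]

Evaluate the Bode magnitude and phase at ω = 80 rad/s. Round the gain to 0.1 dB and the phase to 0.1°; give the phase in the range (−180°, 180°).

At ω = 80 rad/s:
zero (1 + j80·0.2) = 1 + j16 → |·| ≈ 16.031, ∠ ≈ 86.42°
zero (1 + j80·0.125) = 1 + j10 → |·| ≈ 10.05, ∠ ≈ 84.29°
pole (1 + j80·0.05) = 1 + j4 → |·| ≈ 4.1231, ∠ ≈ 75.96°
pole (1 + j80·0.025) = 1 + j2 → |·| ≈ 2.2361, ∠ ≈ 63.43°
pole (1 + j80·0.0125) = 1 + j1 → |·| ≈ 1.4142, ∠ ≈ 45.00°
|G| = 0.0625 · 16.031 · 10.05 / (4.1231 · 2.2361 · 1.4142) ≈ 0.77229
Gain = 20 log₁₀(0.77229) ≈ -2.24 dB
∠G = (86.42° + 84.29°) − (75.96° + 63.43° + 45.00°) = -13.68°

-2.2 dB, -13.7°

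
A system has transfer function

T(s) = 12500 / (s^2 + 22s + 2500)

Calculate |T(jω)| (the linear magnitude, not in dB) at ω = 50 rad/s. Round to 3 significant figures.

At s = jω = j50:
quadratic: (j50)² + 22·j50 + 2500 = 0 + j1100 → |·| ≈ 1100, ∠ ≈ 90.00°
|T| = 12500 / 1100 ≈ 11.364

11.4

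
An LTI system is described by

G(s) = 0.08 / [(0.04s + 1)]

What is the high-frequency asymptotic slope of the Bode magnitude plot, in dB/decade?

-20 dB/decade

Each pole contributes −20 dB/decade at high frequency; each zero contributes +20 dB/decade.
Net: 0 zero(s) − 1 pole(s) → -20 dB/decade.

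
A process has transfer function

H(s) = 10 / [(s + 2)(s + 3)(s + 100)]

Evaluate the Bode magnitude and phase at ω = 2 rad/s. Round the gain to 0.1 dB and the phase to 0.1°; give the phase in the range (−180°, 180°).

At s = jω = j2:
pole (s+2): 2 + j2 → |·| = √(2²+2²) = √8 ≈ 2.8284, ∠ = arctan(2/2) ≈ 45.00°
pole (s+3): 3 + j2 → |·| = √(3²+2²) = √13 ≈ 3.6056, ∠ = arctan(2/3) ≈ 33.69°
pole (s+100): 100 + j2 → |·| = √(100²+2²) = √10004 ≈ 100.02, ∠ = arctan(2/100) ≈ 1.15°
|H| = 10 / 1020 ≈ 0.0098039
Gain = 20 log₁₀(0.0098039) ≈ -40.17 dB
∠H = 0.00° − 79.84° = -79.84°

-40.2 dB, -79.8°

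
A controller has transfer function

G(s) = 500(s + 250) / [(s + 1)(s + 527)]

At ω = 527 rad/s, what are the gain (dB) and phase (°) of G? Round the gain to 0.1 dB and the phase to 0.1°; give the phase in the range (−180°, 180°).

At s = jω = j527:
zero (s+250): 250 + j527 → |·| = √(250²+527²) = √340229 ≈ 583.29, ∠ = arctan(527/250) ≈ 64.62°
pole (s+1): 1 + j527 → |·| = √(1²+527²) = √277730 ≈ 527, ∠ = arctan(527/1) ≈ 89.89°
pole (s+527): 527 + j527 → |·| = √(527²+527²) = √555458 ≈ 745.29, ∠ = arctan(527/527) ≈ 45.00°
|G| = 500 · 583.29 / 3.9277e+05 ≈ 0.74253
Gain = 20 log₁₀(0.74253) ≈ -2.59 dB
∠G = 64.62° − 134.89° = -70.27°

-2.6 dB, -70.3°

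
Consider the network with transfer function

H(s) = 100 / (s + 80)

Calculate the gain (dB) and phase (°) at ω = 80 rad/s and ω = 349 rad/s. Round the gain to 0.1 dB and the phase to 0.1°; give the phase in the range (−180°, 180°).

Substitute s = j80:
Numerator: 100 = 100 + j0
Denominator: (j80) + 80 = 80 + j80
|N| = √(100² + 0²) ≈ 100, ∠N ≈ 0.00°
|D| = √(80² + 80²) ≈ 113.14, ∠D ≈ 45.00°
|H| = 100 / 113.14 ≈ 0.88386
Gain = 20 log₁₀(0.88386) ≈ -1.07 dB
∠H = 0.00° − 45.00° = -45.00°

Substitute s = j349:
Numerator: 100 = 100 + j0
Denominator: (j349) + 80 = 80 + j349
|N| = √(100² + 0²) ≈ 100, ∠N ≈ 0.00°
|D| = √(80² + 349²) ≈ 358.05, ∠D ≈ 77.09°
|H| = 100 / 358.05 ≈ 0.27929
Gain = 20 log₁₀(0.27929) ≈ -11.08 dB
∠H = 0.00° − 77.09° = -77.09°

ω = 80: -1.1 dB, -45.0°; ω = 349: -11.1 dB, -77.1°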